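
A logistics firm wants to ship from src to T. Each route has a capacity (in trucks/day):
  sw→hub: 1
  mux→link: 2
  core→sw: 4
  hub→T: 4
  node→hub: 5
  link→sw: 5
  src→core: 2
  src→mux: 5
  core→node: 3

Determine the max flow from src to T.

3

Augment src→core→node→hub→T: bottleneck 2. Total 2.
Augment src→mux→link→sw→hub→T: bottleneck 1. Total 3.
No augmenting path remains in the residual graph.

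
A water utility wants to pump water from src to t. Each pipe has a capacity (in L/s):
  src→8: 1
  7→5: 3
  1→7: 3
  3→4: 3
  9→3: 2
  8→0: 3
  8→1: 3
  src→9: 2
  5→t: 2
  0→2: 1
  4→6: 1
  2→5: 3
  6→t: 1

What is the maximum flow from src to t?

2

Augment src→9→3→4→6→t: bottleneck 1. Total 1.
Augment src→8→0→2→5→t: bottleneck 1. Total 2.
No augmenting path remains in the residual graph.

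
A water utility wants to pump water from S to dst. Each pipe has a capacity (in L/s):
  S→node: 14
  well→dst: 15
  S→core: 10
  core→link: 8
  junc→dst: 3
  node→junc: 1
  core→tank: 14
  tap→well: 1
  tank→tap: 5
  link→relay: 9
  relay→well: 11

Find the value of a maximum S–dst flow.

Augment S→node→junc→dst: bottleneck 1. Total 1.
Augment S→core→link→relay→well→dst: bottleneck 8. Total 9.
Augment S→core→tank→tap→well→dst: bottleneck 1. Total 10.
No augmenting path remains in the residual graph.

10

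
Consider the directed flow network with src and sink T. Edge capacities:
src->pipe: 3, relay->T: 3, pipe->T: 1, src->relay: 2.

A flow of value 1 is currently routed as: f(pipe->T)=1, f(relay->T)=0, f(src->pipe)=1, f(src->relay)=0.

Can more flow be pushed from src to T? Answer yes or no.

Yes

Residual path src->relay->T has bottleneck 2 > 0.
Pushing 2 along it raises the flow to 3, so the given flow is not maximum.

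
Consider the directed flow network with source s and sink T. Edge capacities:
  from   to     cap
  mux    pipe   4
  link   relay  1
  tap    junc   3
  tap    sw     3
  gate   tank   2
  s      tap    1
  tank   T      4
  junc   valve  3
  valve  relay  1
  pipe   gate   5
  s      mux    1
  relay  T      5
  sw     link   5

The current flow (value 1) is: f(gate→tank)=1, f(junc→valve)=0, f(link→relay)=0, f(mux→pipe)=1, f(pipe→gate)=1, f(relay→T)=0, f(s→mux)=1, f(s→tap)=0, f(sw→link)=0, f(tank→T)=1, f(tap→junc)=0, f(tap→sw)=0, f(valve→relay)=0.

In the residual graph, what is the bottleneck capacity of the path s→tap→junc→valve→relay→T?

1

Residual capacities along the path: s→tap: 1, tap→junc: 3, junc→valve: 3, valve→relay: 1, relay→T: 5.
Minimum is 1.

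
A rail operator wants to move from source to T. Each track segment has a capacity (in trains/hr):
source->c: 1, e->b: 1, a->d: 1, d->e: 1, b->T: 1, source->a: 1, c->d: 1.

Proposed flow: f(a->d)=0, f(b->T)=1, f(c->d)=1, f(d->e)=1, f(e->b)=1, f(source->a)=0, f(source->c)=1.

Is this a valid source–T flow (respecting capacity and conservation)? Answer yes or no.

Yes

Every edge has 0 ≤ f(e) ≤ cap(e).
At each intermediate node, inflow equals outflow.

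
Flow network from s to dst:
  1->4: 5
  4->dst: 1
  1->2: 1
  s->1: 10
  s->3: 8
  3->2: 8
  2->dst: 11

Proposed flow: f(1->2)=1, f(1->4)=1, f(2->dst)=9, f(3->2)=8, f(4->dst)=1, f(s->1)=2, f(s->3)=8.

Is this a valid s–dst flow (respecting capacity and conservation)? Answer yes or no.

Every edge has 0 ≤ f(e) ≤ cap(e).
At each intermediate node, inflow equals outflow.

Yes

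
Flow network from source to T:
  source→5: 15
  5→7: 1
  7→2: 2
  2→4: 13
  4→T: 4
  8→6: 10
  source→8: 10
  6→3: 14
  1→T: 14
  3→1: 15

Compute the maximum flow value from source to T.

Augment source→8→6→3→1→T: bottleneck 10. Total 10.
Augment source→5→7→2→4→T: bottleneck 1. Total 11.
No augmenting path remains in the residual graph.

11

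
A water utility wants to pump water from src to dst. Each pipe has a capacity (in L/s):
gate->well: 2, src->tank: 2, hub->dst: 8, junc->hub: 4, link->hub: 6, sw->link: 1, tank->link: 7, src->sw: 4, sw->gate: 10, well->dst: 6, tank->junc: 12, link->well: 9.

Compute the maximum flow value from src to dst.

Augment src->sw->gate->well->dst: bottleneck 2. Total 2.
Augment src->sw->link->well->dst: bottleneck 1. Total 3.
Augment src->tank->link->well->dst: bottleneck 2. Total 5.
No augmenting path remains in the residual graph.

5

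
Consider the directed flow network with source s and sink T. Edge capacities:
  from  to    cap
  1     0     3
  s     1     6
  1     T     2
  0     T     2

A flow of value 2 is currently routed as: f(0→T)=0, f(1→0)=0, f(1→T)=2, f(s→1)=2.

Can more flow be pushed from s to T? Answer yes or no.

Yes

Residual path s→1→0→T has bottleneck 2 > 0.
Pushing 2 along it raises the flow to 4, so the given flow is not maximum.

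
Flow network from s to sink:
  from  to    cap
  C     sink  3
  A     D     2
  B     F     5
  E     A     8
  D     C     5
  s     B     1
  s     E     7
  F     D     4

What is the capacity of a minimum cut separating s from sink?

Max flow = 3 (via 2 augmenting paths).
In the residual at optimum, the set reachable from s is {A, E, s}.
Cut edges: s->B (cap 1), A->D (cap 2). Sum = 3.

3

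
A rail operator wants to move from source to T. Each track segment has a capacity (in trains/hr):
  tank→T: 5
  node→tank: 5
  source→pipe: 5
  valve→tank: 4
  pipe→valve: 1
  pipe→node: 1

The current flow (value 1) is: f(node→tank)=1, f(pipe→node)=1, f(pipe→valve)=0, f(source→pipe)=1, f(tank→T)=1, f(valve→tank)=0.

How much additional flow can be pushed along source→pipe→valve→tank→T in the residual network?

Residual capacities along the path: source→pipe: 4, pipe→valve: 1, valve→tank: 4, tank→T: 4.
Minimum is 1.

1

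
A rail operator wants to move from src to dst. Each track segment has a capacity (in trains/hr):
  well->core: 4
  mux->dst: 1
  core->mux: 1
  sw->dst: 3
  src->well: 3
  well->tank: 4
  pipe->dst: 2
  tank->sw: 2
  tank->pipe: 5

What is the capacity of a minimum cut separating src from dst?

3

Max flow = 3 (via 2 augmenting paths).
In the residual at optimum, the set reachable from src is {src}.
Cut edges: src->well (cap 3). Sum = 3.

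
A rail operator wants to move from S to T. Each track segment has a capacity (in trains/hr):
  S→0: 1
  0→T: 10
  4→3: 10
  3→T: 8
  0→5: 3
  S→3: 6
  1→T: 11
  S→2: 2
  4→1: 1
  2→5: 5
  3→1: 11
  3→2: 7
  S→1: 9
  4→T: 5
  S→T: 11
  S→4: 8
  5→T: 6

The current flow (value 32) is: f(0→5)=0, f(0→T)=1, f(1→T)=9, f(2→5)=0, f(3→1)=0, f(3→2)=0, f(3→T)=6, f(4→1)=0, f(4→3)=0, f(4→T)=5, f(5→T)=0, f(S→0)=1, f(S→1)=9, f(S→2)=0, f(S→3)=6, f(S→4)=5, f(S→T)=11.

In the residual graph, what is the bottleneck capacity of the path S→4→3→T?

Residual capacities along the path: S→4: 3, 4→3: 10, 3→T: 2.
Minimum is 2.

2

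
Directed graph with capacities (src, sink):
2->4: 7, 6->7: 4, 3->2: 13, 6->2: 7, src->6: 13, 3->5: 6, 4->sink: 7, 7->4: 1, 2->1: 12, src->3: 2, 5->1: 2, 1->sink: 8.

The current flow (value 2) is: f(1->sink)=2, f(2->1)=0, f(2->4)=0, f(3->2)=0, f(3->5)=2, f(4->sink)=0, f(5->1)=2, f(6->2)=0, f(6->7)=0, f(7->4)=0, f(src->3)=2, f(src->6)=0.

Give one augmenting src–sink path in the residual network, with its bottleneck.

Residual along src->6->2->1->sink: src->6: 13, 6->2: 7, 2->1: 12, 1->sink: 6.
Bottleneck = min = 6.

src->6->2->1->sink, bottleneck 6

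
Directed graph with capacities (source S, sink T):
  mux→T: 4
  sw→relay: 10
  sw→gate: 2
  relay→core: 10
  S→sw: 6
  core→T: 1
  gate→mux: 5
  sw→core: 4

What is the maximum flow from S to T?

Augment S→sw→core→T: bottleneck 1. Total 1.
Augment S→sw→gate→mux→T: bottleneck 2. Total 3.
No augmenting path remains in the residual graph.

3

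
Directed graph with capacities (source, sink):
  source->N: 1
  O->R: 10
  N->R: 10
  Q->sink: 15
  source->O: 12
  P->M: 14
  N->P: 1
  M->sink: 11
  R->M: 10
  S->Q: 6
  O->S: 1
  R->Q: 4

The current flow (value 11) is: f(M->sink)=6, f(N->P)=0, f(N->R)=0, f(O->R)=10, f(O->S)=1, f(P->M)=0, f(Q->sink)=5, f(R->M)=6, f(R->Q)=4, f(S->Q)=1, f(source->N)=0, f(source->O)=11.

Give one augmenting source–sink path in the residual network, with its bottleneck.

Residual along source->N->R->M->sink: source->N: 1, N->R: 10, R->M: 4, M->sink: 5.
Bottleneck = min = 1.

source->N->R->M->sink, bottleneck 1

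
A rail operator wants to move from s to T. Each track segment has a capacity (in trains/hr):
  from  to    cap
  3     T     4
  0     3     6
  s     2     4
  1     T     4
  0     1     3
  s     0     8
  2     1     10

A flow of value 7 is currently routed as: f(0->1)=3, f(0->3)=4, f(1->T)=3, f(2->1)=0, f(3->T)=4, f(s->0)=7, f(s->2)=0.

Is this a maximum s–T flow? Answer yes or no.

No

Residual path s->2->1->T has bottleneck 1 > 0.
Pushing 1 along it raises the flow to 8, so the given flow is not maximum.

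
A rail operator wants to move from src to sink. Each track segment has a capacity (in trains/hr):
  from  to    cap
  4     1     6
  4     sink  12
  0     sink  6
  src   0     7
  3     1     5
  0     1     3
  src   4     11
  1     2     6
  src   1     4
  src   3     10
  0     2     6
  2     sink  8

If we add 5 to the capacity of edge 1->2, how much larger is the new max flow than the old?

1

Original max flow = 24.
After raising cap(1->2), augmenting paths through that edge carry 1 more unit.
New max flow = 25. Increase = 1.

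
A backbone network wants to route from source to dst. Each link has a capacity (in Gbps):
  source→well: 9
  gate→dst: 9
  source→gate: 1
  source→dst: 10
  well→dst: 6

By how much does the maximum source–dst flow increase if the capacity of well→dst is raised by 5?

3

Original max flow = 17.
After raising cap(well→dst), augmenting paths through that edge carry 3 more units.
New max flow = 20. Increase = 3.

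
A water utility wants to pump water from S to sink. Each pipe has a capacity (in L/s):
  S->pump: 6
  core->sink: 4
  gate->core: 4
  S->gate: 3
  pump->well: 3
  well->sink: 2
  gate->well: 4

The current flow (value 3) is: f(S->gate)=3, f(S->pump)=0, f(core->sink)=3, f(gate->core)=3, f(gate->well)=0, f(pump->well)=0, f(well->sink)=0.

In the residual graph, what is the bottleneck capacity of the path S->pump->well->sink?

2

Residual capacities along the path: S->pump: 6, pump->well: 3, well->sink: 2.
Minimum is 2.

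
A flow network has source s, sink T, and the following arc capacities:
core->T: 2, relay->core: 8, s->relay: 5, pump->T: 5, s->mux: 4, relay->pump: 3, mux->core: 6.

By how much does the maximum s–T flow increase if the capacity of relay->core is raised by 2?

Original max flow = 5.
Edge relay->core does not cross the min cut (source side {core, mux, relay, s}), so extra capacity there cannot help.
New max flow = 5. Increase = 0.

0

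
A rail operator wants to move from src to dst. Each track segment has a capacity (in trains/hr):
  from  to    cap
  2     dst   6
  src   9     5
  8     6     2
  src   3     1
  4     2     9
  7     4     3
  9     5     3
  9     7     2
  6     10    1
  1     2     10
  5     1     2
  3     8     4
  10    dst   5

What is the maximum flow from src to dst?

5

Augment src->3->8->6->10->dst: bottleneck 1. Total 1.
Augment src->9->7->4->2->dst: bottleneck 2. Total 3.
Augment src->9->5->1->2->dst: bottleneck 2. Total 5.
No augmenting path remains in the residual graph.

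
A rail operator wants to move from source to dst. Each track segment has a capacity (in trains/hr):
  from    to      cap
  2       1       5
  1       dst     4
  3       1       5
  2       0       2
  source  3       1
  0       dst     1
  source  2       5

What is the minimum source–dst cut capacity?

Max flow = 5 (via 2 augmenting paths).
In the residual at optimum, the set reachable from source is {0, 1, 2, 3, source}.
Cut edges: 0->dst (cap 1), 1->dst (cap 4). Sum = 5.

5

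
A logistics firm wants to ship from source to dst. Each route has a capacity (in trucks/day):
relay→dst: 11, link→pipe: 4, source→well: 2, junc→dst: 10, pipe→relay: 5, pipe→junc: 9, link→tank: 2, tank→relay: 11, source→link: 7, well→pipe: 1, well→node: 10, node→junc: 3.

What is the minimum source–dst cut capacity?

8

Max flow = 8 (via 3 augmenting paths).
In the residual at optimum, the set reachable from source is {link, source}.
Cut edges: source→well (cap 2), link→pipe (cap 4), link→tank (cap 2). Sum = 8.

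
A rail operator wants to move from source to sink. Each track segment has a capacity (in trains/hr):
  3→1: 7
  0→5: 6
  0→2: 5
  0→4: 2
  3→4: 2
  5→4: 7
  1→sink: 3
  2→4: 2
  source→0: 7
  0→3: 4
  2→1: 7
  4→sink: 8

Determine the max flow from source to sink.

Augment source→0→4→sink: bottleneck 2. Total 2.
Augment source→0→3→1→sink: bottleneck 3. Total 5.
Augment source→0→3→4→sink: bottleneck 1. Total 6.
Augment source→0→2→4→sink: bottleneck 1. Total 7.
No augmenting path remains in the residual graph.

7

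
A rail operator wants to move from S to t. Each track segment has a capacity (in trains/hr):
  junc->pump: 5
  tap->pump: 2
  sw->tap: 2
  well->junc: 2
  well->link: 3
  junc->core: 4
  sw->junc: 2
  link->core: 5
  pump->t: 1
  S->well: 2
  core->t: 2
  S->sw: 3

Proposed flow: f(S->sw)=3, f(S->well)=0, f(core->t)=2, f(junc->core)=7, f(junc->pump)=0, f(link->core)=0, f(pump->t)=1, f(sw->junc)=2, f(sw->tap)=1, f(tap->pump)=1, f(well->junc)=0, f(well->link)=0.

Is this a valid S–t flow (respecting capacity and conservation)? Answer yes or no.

No

Capacity violated on junc->core: flow 7 > capacity 4.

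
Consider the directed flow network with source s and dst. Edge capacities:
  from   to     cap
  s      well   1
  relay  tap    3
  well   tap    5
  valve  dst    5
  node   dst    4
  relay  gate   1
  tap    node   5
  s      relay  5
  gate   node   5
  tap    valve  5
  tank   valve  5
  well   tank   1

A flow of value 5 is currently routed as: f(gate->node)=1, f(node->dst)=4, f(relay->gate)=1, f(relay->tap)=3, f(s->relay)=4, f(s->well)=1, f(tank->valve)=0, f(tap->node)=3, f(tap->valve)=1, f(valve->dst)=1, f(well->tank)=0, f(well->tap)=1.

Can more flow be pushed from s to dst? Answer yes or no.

No

Residual reachable from s: {relay, s}; dst is not reachable.
Saturated cut: s->well, relay->gate, relay->tap with total capacity 5 = current flow value. Flow is maximum.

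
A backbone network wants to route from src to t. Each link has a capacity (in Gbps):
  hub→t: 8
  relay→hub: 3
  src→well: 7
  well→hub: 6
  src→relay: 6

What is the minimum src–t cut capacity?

Max flow = 8 (via 2 augmenting paths).
In the residual at optimum, the set reachable from src is {hub, relay, src, well}.
Cut edges: hub→t (cap 8). Sum = 8.

8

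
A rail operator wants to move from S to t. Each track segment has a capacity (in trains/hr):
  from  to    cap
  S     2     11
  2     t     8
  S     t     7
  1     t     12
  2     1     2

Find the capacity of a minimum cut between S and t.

Max flow = 17 (via 3 augmenting paths).
In the residual at optimum, the set reachable from S is {2, S}.
Cut edges: S->t (cap 7), 2->1 (cap 2), 2->t (cap 8). Sum = 17.

17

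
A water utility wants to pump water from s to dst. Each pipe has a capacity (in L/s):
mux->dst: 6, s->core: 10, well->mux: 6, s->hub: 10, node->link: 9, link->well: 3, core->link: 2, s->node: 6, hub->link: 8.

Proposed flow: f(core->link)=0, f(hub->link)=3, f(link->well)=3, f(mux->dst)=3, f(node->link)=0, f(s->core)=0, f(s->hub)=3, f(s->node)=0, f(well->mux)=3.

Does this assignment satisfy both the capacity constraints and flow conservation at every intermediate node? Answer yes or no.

Yes

Every edge has 0 ≤ f(e) ≤ cap(e).
At each intermediate node, inflow equals outflow.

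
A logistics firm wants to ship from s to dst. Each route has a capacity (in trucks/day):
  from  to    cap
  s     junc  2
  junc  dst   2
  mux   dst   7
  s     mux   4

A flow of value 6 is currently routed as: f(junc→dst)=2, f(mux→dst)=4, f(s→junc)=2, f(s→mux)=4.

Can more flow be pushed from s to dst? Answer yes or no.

No

Residual reachable from s: {s}; dst is not reachable.
Saturated cut: s→junc, s→mux with total capacity 6 = current flow value. Flow is maximum.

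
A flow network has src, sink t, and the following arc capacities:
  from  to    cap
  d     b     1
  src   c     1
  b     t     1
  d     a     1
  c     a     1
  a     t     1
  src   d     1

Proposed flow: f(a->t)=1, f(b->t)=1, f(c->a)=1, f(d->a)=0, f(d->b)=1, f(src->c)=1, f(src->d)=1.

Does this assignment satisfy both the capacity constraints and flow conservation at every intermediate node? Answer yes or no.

Yes

Every edge has 0 ≤ f(e) ≤ cap(e).
At each intermediate node, inflow equals outflow.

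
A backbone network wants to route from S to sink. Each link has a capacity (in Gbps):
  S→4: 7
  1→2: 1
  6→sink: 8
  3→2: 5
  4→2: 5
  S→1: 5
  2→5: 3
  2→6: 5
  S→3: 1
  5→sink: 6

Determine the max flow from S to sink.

Augment S→1→2→6→sink: bottleneck 1. Total 1.
Augment S→4→2→6→sink: bottleneck 4. Total 5.
Augment S→4→2→5→sink: bottleneck 1. Total 6.
Augment S→3→2→5→sink: bottleneck 1. Total 7.
No augmenting path remains in the residual graph.

7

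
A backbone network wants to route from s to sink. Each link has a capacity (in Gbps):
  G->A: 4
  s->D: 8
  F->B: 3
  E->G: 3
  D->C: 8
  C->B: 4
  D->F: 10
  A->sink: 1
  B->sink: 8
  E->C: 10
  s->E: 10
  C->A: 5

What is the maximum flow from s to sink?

Augment s->D->F->B->sink: bottleneck 3. Total 3.
Augment s->D->C->B->sink: bottleneck 4. Total 7.
Augment s->D->C->A->sink: bottleneck 1. Total 8.
No augmenting path remains in the residual graph.

8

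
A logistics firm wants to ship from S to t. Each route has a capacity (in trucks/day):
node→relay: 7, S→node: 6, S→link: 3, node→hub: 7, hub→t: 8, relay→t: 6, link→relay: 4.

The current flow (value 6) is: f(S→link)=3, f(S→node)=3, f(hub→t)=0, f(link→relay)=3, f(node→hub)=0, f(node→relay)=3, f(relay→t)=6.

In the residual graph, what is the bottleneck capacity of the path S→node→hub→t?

3

Residual capacities along the path: S→node: 3, node→hub: 7, hub→t: 8.
Minimum is 3.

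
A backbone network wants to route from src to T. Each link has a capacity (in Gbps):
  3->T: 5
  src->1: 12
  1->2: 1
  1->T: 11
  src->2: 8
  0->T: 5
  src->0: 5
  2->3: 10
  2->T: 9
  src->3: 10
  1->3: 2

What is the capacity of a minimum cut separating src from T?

30

Max flow = 30 (via 5 augmenting paths).
In the residual at optimum, the set reachable from src is {3, src}.
Cut edges: src->1 (cap 12), src->2 (cap 8), src->0 (cap 5), 3->T (cap 5). Sum = 30.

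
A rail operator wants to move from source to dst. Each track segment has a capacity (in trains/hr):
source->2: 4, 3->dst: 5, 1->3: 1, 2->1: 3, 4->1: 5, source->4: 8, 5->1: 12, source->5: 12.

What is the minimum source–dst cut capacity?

Max flow = 1 (via 1 augmenting path).
In the residual at optimum, the set reachable from source is {1, 2, 4, 5, source}.
Cut edges: 1->3 (cap 1). Sum = 1.

1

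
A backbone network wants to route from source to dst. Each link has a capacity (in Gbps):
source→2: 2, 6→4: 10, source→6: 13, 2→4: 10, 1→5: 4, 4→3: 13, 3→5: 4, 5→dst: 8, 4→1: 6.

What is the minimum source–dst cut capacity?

Max flow = 8 (via 3 augmenting paths).
In the residual at optimum, the set reachable from source is {1, 2, 3, 4, 6, source}.
Cut edges: 1→5 (cap 4), 3→5 (cap 4). Sum = 8.

8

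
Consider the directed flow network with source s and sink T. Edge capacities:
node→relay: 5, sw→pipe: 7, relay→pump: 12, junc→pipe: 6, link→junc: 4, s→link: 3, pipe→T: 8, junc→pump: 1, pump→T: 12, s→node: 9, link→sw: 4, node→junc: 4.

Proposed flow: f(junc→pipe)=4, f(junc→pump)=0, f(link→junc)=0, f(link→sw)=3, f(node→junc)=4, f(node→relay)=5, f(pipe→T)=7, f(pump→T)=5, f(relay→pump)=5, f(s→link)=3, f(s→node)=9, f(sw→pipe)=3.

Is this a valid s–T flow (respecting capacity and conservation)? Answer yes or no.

Every edge has 0 ≤ f(e) ≤ cap(e).
At each intermediate node, inflow equals outflow.

Yes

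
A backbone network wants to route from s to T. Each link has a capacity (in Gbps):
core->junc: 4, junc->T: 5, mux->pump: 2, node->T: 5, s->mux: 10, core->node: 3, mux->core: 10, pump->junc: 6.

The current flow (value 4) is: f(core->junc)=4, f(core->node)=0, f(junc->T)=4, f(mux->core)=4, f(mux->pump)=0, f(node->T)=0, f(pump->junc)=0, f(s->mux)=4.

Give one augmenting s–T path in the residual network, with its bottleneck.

s->mux->core->node->T, bottleneck 3

Residual along s->mux->core->node->T: s->mux: 6, mux->core: 6, core->node: 3, node->T: 5.
Bottleneck = min = 3.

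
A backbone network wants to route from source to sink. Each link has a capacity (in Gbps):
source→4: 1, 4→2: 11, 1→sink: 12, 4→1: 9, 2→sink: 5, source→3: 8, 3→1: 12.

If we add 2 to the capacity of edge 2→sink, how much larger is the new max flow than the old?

0

Original max flow = 9.
Edge 2→sink does not cross the min cut (source side {source}), so extra capacity there cannot help.
New max flow = 9. Increase = 0.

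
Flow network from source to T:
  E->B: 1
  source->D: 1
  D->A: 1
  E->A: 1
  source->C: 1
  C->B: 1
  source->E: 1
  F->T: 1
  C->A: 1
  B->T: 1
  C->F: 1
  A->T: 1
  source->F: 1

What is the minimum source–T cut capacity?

Max flow = 3 (via 3 augmenting paths).
In the residual at optimum, the set reachable from source is {A, B, C, D, E, F, source}.
Cut edges: B->T (cap 1), A->T (cap 1), F->T (cap 1). Sum = 3.

3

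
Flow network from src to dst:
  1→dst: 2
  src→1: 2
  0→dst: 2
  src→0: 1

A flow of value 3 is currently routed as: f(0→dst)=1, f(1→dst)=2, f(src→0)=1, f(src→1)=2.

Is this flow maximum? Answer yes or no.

Residual reachable from src: {src}; dst is not reachable.
Saturated cut: src→1, src→0 with total capacity 3 = current flow value. Flow is maximum.

Yes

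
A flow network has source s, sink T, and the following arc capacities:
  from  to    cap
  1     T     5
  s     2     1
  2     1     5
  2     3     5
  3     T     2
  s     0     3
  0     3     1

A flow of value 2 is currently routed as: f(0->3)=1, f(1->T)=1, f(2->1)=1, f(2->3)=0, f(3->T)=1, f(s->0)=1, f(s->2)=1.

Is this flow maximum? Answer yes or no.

Residual reachable from s: {0, s}; T is not reachable.
Saturated cut: s->2, 0->3 with total capacity 2 = current flow value. Flow is maximum.

Yes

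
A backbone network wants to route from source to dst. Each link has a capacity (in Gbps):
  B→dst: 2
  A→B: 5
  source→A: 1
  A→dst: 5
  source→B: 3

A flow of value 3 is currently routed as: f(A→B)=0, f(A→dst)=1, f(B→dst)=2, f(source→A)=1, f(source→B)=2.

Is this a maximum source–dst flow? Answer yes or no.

Yes

Residual reachable from source: {B, source}; dst is not reachable.
Saturated cut: source→A, B→dst with total capacity 3 = current flow value. Flow is maximum.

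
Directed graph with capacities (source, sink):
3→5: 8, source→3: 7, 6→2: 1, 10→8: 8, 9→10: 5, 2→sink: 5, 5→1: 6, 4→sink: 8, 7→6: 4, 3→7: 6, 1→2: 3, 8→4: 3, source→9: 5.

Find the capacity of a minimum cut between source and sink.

7

Max flow = 7 (via 3 augmenting paths).
In the residual at optimum, the set reachable from source is {1, 10, 3, 5, 6, 7, 8, 9, source}.
Cut edges: 6→2 (cap 1), 1→2 (cap 3), 8→4 (cap 3). Sum = 7.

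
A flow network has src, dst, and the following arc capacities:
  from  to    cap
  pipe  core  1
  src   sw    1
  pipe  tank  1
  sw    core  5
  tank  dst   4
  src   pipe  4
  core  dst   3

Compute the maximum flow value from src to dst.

3

Augment src->sw->core->dst: bottleneck 1. Total 1.
Augment src->pipe->core->dst: bottleneck 1. Total 2.
Augment src->pipe->tank->dst: bottleneck 1. Total 3.
No augmenting path remains in the residual graph.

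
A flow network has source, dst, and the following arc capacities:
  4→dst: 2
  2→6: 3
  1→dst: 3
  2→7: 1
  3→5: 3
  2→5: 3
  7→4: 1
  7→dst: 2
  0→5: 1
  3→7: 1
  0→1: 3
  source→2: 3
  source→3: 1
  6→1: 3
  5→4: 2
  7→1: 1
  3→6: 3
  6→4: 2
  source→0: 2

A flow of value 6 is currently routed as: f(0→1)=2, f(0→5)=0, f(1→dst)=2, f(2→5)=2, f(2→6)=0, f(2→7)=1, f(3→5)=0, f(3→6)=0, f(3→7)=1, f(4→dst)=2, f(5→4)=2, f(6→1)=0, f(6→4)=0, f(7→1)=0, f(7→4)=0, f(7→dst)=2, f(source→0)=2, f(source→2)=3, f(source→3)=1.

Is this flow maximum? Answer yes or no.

Yes

Residual reachable from source: {source}; dst is not reachable.
Saturated cut: source→3, source→0, source→2 with total capacity 6 = current flow value. Flow is maximum.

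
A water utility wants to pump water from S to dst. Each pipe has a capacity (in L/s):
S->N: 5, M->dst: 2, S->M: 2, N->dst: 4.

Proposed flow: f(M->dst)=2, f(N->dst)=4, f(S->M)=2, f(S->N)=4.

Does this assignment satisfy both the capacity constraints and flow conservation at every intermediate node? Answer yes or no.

Every edge has 0 ≤ f(e) ≤ cap(e).
At each intermediate node, inflow equals outflow.

Yes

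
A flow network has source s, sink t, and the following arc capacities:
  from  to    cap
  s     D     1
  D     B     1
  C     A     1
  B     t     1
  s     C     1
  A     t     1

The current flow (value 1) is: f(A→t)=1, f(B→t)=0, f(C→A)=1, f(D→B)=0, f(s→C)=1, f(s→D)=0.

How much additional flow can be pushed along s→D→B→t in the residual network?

1

Residual capacities along the path: s→D: 1, D→B: 1, B→t: 1.
Minimum is 1.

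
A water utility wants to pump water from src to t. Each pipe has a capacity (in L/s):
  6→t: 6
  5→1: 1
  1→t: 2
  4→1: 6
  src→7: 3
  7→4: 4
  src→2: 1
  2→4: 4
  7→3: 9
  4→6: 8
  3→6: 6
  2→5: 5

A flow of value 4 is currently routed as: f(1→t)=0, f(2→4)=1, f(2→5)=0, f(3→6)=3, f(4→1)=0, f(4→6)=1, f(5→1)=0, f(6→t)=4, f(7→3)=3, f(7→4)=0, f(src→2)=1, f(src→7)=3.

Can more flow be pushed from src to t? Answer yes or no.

No

Residual reachable from src: {src}; t is not reachable.
Saturated cut: src→7, src→2 with total capacity 4 = current flow value. Flow is maximum.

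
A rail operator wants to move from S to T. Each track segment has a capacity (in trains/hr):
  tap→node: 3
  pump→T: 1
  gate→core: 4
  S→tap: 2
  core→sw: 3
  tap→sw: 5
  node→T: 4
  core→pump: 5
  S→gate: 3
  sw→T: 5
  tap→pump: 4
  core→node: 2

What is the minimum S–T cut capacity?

5

Max flow = 5 (via 4 augmenting paths).
In the residual at optimum, the set reachable from S is {S}.
Cut edges: S→gate (cap 3), S→tap (cap 2). Sum = 5.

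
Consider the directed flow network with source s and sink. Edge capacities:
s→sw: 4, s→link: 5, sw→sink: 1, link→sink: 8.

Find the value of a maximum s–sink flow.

6

Augment s→sw→sink: bottleneck 1. Total 1.
Augment s→link→sink: bottleneck 5. Total 6.
No augmenting path remains in the residual graph.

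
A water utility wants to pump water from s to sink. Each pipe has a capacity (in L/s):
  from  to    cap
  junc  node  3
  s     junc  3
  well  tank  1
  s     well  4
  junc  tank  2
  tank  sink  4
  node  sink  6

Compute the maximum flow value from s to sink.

4

Augment s->well->tank->sink: bottleneck 1. Total 1.
Augment s->junc->tank->sink: bottleneck 2. Total 3.
Augment s->junc->node->sink: bottleneck 1. Total 4.
No augmenting path remains in the residual graph.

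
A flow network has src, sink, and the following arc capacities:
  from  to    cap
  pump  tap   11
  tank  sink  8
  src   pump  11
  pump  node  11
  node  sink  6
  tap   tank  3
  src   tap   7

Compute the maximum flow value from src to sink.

Augment src->pump->node->sink: bottleneck 6. Total 6.
Augment src->tap->tank->sink: bottleneck 3. Total 9.
No augmenting path remains in the residual graph.

9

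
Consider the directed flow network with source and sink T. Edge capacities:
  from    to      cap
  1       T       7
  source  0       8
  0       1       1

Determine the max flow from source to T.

1

Augment source→0→1→T: bottleneck 1. Total 1.
No augmenting path remains in the residual graph.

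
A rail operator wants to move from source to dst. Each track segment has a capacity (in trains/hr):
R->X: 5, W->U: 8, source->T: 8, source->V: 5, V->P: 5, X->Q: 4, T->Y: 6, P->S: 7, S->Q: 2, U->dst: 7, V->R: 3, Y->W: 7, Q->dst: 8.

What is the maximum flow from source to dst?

11

Augment source->T->Y->W->U->dst: bottleneck 6. Total 6.
Augment source->V->R->X->Q->dst: bottleneck 3. Total 9.
Augment source->V->P->S->Q->dst: bottleneck 2. Total 11.
No augmenting path remains in the residual graph.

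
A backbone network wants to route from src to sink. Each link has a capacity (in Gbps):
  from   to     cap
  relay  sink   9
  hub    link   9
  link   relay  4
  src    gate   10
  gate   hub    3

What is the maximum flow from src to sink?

Augment src→gate→hub→link→relay→sink: bottleneck 3. Total 3.
No augmenting path remains in the residual graph.

3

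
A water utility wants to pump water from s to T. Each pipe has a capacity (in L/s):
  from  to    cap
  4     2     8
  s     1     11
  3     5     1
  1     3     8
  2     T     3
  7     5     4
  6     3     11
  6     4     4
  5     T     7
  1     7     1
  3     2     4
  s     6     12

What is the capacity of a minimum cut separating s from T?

5

Max flow = 5 (via 3 augmenting paths).
In the residual at optimum, the set reachable from s is {1, 2, 3, 4, 6, s}.
Cut edges: 1→7 (cap 1), 3→5 (cap 1), 2→T (cap 3). Sum = 5.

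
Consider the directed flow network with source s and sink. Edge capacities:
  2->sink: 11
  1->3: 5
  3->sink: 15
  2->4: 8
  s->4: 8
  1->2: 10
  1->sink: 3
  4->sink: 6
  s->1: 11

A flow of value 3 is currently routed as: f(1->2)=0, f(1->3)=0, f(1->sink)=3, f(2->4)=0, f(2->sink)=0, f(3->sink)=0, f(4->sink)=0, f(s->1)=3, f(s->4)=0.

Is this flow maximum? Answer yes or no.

No

Residual path s->4->sink has bottleneck 6 > 0.
Pushing 6 along it raises the flow to 9, so the given flow is not maximum.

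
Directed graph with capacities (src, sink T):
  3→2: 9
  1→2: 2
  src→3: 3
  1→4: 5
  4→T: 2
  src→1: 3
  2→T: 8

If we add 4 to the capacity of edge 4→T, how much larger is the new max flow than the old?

Original max flow = 6.
Edge 4→T does not cross the min cut (source side {src}), so extra capacity there cannot help.
New max flow = 6. Increase = 0.

0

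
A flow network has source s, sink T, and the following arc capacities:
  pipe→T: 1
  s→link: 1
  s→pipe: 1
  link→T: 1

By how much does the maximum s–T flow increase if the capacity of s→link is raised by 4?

Original max flow = 2.
Even with extra capacity on s→link, another cut of capacity 2 remains binding.
New max flow = 2. Increase = 0.

0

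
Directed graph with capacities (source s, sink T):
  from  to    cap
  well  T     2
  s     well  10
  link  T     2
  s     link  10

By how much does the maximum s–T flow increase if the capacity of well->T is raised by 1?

Original max flow = 4.
After raising cap(well->T), augmenting paths through that edge carry 1 more unit.
New max flow = 5. Increase = 1.

1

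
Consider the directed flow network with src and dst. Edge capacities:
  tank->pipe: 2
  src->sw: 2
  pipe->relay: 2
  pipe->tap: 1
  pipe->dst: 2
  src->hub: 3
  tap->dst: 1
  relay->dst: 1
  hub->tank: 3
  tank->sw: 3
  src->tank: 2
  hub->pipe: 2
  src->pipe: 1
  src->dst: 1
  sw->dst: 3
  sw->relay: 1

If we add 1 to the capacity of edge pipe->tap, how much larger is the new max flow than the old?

0

Original max flow = 8.
Even with extra capacity on pipe->tap, another cut of capacity 8 remains binding.
New max flow = 8. Increase = 0.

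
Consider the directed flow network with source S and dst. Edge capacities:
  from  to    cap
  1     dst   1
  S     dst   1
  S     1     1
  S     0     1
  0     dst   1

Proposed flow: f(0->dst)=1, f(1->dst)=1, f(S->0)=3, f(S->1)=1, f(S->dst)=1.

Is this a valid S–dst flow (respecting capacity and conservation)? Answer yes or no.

No

Capacity violated on S->0: flow 3 > capacity 1.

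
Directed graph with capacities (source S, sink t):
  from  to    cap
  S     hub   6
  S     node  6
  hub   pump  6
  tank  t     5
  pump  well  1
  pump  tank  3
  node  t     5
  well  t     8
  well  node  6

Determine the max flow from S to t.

9

Augment S->node->t: bottleneck 5. Total 5.
Augment S->hub->pump->well->t: bottleneck 1. Total 6.
Augment S->hub->pump->tank->t: bottleneck 3. Total 9.
No augmenting path remains in the residual graph.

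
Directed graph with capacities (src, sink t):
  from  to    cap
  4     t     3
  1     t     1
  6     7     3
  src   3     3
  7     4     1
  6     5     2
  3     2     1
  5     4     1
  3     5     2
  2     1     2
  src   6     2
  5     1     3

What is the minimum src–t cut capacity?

Max flow = 3 (via 3 augmenting paths).
In the residual at optimum, the set reachable from src is {1, 2, 3, 5, 6, 7, src}.
Cut edges: 7->4 (cap 1), 5->4 (cap 1), 1->t (cap 1). Sum = 3.

3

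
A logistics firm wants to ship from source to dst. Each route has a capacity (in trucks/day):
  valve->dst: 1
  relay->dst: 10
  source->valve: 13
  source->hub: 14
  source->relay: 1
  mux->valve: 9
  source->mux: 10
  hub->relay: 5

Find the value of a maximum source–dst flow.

Augment source->valve->dst: bottleneck 1. Total 1.
Augment source->relay->dst: bottleneck 1. Total 2.
Augment source->hub->relay->dst: bottleneck 5. Total 7.
No augmenting path remains in the residual graph.

7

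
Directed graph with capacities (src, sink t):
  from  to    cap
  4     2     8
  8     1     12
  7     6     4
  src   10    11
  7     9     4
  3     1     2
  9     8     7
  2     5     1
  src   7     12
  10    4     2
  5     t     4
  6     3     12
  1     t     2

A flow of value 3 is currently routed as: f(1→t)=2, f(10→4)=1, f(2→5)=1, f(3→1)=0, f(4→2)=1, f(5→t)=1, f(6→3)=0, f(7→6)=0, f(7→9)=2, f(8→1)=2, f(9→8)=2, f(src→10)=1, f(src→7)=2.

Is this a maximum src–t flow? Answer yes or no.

Residual reachable from src: {1, 10, 2, 3, 4, 6, 7, 8, 9, src}; t is not reachable.
Saturated cut: 2→5, 1→t with total capacity 3 = current flow value. Flow is maximum.

Yes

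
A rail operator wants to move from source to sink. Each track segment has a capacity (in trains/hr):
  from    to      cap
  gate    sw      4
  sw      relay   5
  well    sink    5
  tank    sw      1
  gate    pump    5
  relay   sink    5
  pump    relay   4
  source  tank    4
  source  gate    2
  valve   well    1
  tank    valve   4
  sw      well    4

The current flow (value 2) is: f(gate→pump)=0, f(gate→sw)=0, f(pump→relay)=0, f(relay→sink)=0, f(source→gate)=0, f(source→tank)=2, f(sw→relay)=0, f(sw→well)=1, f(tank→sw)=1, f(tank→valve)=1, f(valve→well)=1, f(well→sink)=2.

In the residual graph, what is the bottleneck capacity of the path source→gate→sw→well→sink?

Residual capacities along the path: source→gate: 2, gate→sw: 4, sw→well: 3, well→sink: 3.
Minimum is 2.

2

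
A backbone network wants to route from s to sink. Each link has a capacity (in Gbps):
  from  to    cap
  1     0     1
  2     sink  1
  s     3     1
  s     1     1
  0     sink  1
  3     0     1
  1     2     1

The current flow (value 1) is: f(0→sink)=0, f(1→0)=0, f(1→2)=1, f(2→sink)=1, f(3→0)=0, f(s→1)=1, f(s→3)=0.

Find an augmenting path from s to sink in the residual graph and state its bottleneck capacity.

Residual along s→3→0→sink: s→3: 1, 3→0: 1, 0→sink: 1.
Bottleneck = min = 1.

s→3→0→sink, bottleneck 1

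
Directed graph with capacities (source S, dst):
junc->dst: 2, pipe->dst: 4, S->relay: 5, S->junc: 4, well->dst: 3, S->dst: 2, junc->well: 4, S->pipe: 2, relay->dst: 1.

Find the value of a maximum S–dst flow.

9

Augment S->dst: bottleneck 2. Total 2.
Augment S->junc->dst: bottleneck 2. Total 4.
Augment S->pipe->dst: bottleneck 2. Total 6.
Augment S->relay->dst: bottleneck 1. Total 7.
Augment S->junc->well->dst: bottleneck 2. Total 9.
No augmenting path remains in the residual graph.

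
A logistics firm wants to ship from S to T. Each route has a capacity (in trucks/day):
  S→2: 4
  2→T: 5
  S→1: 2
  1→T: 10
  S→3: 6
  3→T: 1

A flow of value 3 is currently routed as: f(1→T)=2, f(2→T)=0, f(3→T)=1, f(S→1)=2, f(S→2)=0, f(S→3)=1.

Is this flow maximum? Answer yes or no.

Residual path S→2→T has bottleneck 4 > 0.
Pushing 4 along it raises the flow to 7, so the given flow is not maximum.

No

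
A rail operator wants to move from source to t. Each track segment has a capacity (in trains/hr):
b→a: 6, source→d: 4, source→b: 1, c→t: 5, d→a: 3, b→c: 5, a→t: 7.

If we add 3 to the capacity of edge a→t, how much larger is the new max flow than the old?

Original max flow = 4.
Edge a→t does not cross the min cut (source side {d, source}), so extra capacity there cannot help.
New max flow = 4. Increase = 0.

0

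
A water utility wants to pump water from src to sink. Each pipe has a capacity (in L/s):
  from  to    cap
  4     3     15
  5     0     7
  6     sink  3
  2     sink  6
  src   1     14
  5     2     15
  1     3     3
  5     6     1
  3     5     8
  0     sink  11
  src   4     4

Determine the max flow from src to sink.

7

Augment src→4→3→5→2→sink: bottleneck 4. Total 4.
Augment src→1→3→5→2→sink: bottleneck 2. Total 6.
Augment src→1→3→5→0→sink: bottleneck 1. Total 7.
No augmenting path remains in the residual graph.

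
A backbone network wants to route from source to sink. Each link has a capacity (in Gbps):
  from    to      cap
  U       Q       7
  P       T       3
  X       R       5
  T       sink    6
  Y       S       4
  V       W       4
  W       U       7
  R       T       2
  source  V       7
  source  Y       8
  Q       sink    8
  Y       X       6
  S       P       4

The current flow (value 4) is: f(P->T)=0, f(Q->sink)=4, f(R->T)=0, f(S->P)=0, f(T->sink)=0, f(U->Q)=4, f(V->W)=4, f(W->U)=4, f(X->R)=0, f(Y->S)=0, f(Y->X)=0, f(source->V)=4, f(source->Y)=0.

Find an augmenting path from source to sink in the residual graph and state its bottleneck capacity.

source->Y->S->P->T->sink, bottleneck 3

Residual along source->Y->S->P->T->sink: source->Y: 8, Y->S: 4, S->P: 4, P->T: 3, T->sink: 6.
Bottleneck = min = 3.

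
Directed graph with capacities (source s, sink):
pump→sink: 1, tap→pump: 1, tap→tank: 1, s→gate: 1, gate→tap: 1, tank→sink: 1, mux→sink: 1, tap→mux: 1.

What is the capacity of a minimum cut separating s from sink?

Max flow = 1 (via 1 augmenting path).
In the residual at optimum, the set reachable from s is {s}.
Cut edges: s→gate (cap 1). Sum = 1.

1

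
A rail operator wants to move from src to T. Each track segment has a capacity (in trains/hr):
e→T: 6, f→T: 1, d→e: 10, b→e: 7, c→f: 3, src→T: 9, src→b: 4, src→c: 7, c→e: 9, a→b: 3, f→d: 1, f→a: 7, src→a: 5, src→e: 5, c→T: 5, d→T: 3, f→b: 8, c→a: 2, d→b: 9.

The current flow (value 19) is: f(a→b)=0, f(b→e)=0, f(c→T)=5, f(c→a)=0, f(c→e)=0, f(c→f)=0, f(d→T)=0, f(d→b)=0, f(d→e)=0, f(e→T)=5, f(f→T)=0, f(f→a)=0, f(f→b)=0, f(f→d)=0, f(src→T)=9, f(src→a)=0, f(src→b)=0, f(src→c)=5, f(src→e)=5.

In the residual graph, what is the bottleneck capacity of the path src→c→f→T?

Residual capacities along the path: src→c: 2, c→f: 3, f→T: 1.
Minimum is 1.

1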